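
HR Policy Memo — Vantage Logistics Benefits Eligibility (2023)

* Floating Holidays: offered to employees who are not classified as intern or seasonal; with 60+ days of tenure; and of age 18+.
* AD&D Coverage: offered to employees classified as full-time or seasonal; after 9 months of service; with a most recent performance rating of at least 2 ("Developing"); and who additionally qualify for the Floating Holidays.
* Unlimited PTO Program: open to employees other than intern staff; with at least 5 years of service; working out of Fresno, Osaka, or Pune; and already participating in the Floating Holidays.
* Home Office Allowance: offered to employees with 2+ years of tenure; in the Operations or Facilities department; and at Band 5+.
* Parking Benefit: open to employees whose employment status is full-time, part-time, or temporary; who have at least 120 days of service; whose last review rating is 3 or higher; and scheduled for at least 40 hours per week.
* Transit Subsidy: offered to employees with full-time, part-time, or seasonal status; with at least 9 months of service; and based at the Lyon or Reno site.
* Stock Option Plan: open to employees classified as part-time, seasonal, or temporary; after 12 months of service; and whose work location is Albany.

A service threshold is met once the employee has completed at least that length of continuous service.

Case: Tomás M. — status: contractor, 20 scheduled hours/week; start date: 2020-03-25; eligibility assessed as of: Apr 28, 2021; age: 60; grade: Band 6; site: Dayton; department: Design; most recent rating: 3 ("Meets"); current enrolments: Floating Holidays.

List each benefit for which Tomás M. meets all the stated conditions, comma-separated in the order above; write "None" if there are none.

Floating Holidays

Service from 2020-03-25 to Apr 28, 2021: 399 days.
Floating Holidays — status contractor ✓ (not excluded); service 399 days ≥ 60 days ✓; age 60 ≥ 18 ✓ → eligible.
AD&D Coverage — status contractor ✗ (requires full-time or seasonal) → not eligible.
Unlimited PTO Program — status contractor ✓ (not excluded); service 399 days < 5 years (≈1825 days) ✗ → not eligible.
Home Office Allowance — service 399 days < 2 years (≈730 days) ✗ → not eligible.
Parking Benefit — status contractor ✗ (requires full-time, part-time, or temporary) → not eligible.
Transit Subsidy — status contractor ✗ (requires full-time, part-time, or seasonal) → not eligible.
Stock Option Plan — status contractor ✗ (requires part-time, seasonal, or temporary) → not eligible.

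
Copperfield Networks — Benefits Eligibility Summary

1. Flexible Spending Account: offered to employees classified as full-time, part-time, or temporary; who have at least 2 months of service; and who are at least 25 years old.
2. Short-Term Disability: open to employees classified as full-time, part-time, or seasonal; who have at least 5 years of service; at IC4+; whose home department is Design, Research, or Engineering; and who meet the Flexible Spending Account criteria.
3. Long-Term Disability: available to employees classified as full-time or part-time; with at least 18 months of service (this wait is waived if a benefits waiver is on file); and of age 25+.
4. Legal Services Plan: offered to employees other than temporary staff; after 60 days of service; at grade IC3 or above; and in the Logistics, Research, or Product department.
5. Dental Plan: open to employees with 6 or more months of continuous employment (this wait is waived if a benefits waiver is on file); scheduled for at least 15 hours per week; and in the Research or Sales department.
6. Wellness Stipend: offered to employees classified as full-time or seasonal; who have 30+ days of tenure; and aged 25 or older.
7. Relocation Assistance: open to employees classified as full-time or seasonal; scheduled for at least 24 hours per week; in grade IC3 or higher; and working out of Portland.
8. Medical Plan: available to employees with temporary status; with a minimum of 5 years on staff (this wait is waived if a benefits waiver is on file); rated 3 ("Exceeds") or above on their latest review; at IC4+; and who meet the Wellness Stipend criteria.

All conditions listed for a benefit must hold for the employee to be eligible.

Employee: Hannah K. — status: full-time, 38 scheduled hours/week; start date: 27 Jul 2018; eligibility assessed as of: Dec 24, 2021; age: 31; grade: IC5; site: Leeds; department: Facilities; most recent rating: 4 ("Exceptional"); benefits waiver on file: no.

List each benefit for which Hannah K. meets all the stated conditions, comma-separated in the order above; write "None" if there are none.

Flexible Spending Account, Long-Term Disability, Wellness Stipend

Service from 27 Jul 2018 to Dec 24, 2021: 1246 days.
Flexible Spending Account — status full-time ✓; service 1246 days ≥ 2 months (≈60 days) ✓; age 31 ≥ 25 ✓ → eligible.
Short-Term Disability — status full-time ✓; service 1246 days < 5 years (≈1825 days) ✗ → not eligible.
Long-Term Disability — status full-time ✓; no waiver, service 1246 days ≥ 18 months (≈540 days) ✓; age 31 ≥ 25 ✓ → eligible.
Legal Services Plan — status full-time ✓ (not excluded); service 1246 days ≥ 60 days ✓; grade IC5 ≥ IC3 ✓; dept Facilities ✗ → not eligible.
Dental Plan — no waiver, service 1246 days ≥ 6 months (≈180 days) ✓; 38 hrs/wk ≥ 15 ✓; dept Facilities ✗ → not eligible.
Wellness Stipend — status full-time ✓; service 1246 days ≥ 30 days ✓; age 31 ≥ 25 ✓ → eligible.
Relocation Assistance — status full-time ✓; 38 hrs/wk ≥ 24 ✓; grade IC5 ≥ IC3 ✓; site Leeds ✗ (not Portland) → not eligible.
Medical Plan — status full-time ✗ (requires temporary) → not eligible.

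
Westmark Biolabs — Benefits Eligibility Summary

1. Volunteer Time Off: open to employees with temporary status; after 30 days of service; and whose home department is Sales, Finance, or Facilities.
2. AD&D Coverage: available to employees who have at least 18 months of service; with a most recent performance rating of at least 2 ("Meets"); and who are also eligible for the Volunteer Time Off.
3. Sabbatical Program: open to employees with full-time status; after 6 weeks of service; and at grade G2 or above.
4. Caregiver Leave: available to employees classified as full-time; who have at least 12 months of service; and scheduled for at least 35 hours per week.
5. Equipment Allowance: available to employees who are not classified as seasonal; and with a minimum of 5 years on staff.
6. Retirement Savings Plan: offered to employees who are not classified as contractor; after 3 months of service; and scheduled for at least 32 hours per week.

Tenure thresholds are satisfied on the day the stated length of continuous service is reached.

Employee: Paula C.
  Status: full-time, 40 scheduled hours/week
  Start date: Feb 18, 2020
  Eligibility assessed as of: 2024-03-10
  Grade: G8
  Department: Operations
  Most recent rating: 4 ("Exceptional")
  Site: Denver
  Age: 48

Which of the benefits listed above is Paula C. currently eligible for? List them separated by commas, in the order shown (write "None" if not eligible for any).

Sabbatical Program, Caregiver Leave, Retirement Savings Plan

Service from Feb 18, 2020 to 2024-03-10: 1482 days.
Volunteer Time Off — status full-time ✗ (requires temporary) → not eligible.
AD&D Coverage — service 1482 days ≥ 18 months (≈540 days) ✓; rating 4 ≥ 2 ✓; not eligible for Volunteer Time Off ✗ → not eligible.
Sabbatical Program — status full-time ✓; service 1482 days ≥ 6 weeks (≈42 days) ✓; grade G8 ≥ G2 ✓ → eligible.
Caregiver Leave — status full-time ✓; service 1482 days ≥ 12 months (≈360 days) ✓; 40 hrs/wk ≥ 35 ✓ → eligible.
Equipment Allowance — status full-time ✓ (not excluded); service 1482 days < 5 years (≈1825 days) ✗ → not eligible.
Retirement Savings Plan — status full-time ✓ (not excluded); service 1482 days ≥ 3 months (≈90 days) ✓; 40 hrs/wk ≥ 32 ✓ → eligible.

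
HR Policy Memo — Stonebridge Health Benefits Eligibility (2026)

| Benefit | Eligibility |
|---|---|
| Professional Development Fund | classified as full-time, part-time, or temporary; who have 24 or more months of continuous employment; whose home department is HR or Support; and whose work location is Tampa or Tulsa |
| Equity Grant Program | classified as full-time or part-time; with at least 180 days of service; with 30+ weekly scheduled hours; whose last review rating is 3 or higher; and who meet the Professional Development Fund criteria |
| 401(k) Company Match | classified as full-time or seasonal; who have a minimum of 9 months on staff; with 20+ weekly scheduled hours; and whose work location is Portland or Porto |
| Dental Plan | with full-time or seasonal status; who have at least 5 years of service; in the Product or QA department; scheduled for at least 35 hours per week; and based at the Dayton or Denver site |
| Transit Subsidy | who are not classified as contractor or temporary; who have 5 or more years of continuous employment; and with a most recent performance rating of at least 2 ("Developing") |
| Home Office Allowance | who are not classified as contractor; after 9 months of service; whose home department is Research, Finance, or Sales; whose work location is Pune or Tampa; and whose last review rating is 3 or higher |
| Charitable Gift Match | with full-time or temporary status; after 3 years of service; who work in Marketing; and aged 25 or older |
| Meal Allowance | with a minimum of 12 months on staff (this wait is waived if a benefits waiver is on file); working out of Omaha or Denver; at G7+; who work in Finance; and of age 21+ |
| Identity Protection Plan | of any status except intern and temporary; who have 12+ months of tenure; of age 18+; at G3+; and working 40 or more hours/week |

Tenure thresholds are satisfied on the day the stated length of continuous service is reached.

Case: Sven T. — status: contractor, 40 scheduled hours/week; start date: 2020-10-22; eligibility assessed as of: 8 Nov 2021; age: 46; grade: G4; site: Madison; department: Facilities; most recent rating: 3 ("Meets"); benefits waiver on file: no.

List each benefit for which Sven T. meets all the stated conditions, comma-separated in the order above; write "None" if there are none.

Service from 2020-10-22 to 8 Nov 2021: 382 days.
Professional Development Fund — status contractor ✗ (requires full-time, part-time, or temporary) → not eligible.
Equity Grant Program — status contractor ✗ (requires full-time or part-time) → not eligible.
401(k) Company Match — status contractor ✗ (requires full-time or seasonal) → not eligible.
Dental Plan — status contractor ✗ (requires full-time or seasonal) → not eligible.
Transit Subsidy — status contractor ✗ (excluded) → not eligible.
Home Office Allowance — status contractor ✗ (excluded) → not eligible.
Charitable Gift Match — status contractor ✗ (requires full-time or temporary) → not eligible.
Meal Allowance — no waiver, service 382 days ≥ 12 months (≈360 days) ✓; site Madison ✗ (not Omaha or Denver) → not eligible.
Identity Protection Plan — status contractor ✓ (not excluded); service 382 days ≥ 12 months (≈360 days) ✓; age 46 ≥ 18 ✓; grade G4 ≥ G3 ✓; 40 hrs/wk ≥ 40 ✓ → eligible.

Identity Protection Plan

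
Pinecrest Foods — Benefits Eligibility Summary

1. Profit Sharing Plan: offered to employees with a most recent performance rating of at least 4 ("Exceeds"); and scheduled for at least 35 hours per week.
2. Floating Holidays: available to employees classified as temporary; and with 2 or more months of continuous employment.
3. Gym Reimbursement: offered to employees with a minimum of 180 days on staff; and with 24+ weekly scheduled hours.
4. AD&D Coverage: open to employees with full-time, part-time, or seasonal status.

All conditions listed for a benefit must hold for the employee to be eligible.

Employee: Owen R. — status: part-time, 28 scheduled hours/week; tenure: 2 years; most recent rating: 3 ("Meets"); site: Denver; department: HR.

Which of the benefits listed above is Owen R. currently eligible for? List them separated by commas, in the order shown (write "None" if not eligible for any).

Profit Sharing Plan — rating 3 < 4 ✗ → not eligible.
Floating Holidays — status part-time ✗ (requires temporary) → not eligible.
Gym Reimbursement — service 2 years ≥ 180 days ✓; 28 hrs/wk ≥ 24 ✓ → eligible.
AD&D Coverage — status part-time ✓ → eligible.

Gym Reimbursement, AD&D Coverage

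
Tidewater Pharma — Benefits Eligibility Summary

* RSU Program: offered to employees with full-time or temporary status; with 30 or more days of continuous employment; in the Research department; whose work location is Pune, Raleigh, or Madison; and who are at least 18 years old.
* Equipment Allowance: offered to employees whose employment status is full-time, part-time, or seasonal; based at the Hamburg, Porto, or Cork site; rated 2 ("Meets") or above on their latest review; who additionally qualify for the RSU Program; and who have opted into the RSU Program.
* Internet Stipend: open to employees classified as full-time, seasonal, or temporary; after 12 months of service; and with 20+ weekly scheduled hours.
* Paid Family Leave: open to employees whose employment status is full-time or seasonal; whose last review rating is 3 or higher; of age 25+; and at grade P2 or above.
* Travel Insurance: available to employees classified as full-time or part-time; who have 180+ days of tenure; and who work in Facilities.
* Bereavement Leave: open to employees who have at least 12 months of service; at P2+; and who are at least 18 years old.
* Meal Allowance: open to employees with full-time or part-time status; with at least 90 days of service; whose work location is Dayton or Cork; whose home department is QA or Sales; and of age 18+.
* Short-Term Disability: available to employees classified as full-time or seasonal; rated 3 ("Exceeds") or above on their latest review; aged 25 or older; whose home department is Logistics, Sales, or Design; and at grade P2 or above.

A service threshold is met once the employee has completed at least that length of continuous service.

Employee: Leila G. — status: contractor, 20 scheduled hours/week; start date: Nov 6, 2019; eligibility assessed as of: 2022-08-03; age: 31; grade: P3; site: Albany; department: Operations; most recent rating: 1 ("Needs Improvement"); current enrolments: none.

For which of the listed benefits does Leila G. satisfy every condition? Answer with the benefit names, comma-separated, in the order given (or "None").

Bereavement Leave

Service from Nov 6, 2019 to 2022-08-03: 1001 days.
RSU Program — status contractor ✗ (requires full-time or temporary) → not eligible.
Equipment Allowance — status contractor ✗ (requires full-time, part-time, or seasonal) → not eligible.
Internet Stipend — status contractor ✗ (requires full-time, seasonal, or temporary) → not eligible.
Paid Family Leave — status contractor ✗ (requires full-time or seasonal) → not eligible.
Travel Insurance — status contractor ✗ (requires full-time or part-time) → not eligible.
Bereavement Leave — service 1001 days ≥ 12 months (≈360 days) ✓; grade P3 ≥ P2 ✓; age 31 ≥ 18 ✓ → eligible.
Meal Allowance — status contractor ✗ (requires full-time or part-time) → not eligible.
Short-Term Disability — status contractor ✗ (requires full-time or seasonal) → not eligible.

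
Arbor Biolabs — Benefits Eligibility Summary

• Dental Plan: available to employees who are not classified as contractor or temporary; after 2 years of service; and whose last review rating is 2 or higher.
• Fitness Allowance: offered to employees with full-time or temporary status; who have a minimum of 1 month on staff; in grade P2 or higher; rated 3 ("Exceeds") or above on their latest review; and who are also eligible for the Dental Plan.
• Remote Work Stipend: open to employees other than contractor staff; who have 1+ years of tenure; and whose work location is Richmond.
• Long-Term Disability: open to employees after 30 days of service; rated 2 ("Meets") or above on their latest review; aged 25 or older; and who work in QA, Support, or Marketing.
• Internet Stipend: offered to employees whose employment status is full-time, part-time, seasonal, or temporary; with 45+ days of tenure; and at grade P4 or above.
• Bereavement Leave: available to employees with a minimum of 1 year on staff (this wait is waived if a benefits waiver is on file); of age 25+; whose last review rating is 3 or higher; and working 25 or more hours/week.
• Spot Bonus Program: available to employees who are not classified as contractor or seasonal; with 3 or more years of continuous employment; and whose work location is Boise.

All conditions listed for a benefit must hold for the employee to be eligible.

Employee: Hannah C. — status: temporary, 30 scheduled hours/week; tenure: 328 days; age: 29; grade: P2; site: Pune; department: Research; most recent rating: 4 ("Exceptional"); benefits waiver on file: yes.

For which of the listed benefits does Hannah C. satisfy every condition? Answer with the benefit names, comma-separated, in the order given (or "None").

Dental Plan — status temporary ✗ (excluded) → not eligible.
Fitness Allowance — status temporary ✓; service 328 days ≥ 1 month (≈30 days) ✓; grade P2 ≥ P2 ✓; rating 4 ≥ 3 ✓; not eligible for Dental Plan ✗ → not eligible.
Remote Work Stipend — status temporary ✓ (not excluded); service 328 days < 1 year (≈365 days) ✗ → not eligible.
Long-Term Disability — service 328 days ≥ 30 days ✓; rating 4 ≥ 2 ✓; age 29 ≥ 25 ✓; dept Research ✗ → not eligible.
Internet Stipend — status temporary ✓; service 328 days ≥ 45 days ✓; grade P2 < P4 ✗ → not eligible.
Bereavement Leave — benefits waiver on file ✓; age 29 ≥ 25 ✓; rating 4 ≥ 3 ✓; 30 hrs/wk ≥ 25 ✓ → eligible.
Spot Bonus Program — status temporary ✓ (not excluded); service 328 days < 3 years (≈1095 days) ✗ → not eligible.

Bereavement Leave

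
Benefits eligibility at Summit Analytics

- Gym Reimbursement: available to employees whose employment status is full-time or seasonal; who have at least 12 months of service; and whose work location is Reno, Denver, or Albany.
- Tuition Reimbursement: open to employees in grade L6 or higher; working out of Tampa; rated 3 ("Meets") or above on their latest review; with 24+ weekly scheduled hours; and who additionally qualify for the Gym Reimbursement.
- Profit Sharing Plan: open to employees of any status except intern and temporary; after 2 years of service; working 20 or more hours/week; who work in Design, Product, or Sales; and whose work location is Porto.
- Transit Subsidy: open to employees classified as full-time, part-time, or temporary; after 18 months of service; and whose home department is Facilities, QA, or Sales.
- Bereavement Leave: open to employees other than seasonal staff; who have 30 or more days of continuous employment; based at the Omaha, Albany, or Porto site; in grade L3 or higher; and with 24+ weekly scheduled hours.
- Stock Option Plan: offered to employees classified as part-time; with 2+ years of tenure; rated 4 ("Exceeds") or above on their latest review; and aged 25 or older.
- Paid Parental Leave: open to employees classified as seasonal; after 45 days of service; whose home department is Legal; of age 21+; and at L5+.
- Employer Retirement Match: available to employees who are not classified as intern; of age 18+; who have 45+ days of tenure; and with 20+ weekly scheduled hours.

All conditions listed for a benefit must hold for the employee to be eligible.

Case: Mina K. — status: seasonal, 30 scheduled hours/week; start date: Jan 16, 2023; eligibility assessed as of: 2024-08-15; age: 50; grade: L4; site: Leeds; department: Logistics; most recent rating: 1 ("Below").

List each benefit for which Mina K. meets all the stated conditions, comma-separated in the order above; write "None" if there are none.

Service from Jan 16, 2023 to 2024-08-15: 577 days.
Gym Reimbursement — status seasonal ✓; service 577 days ≥ 12 months (≈360 days) ✓; site Leeds ✗ (not Reno, Denver, or Albany) → not eligible.
Tuition Reimbursement — grade L4 < L6 ✗ → not eligible.
Profit Sharing Plan — status seasonal ✓ (not excluded); service 577 days < 2 years (≈730 days) ✗ → not eligible.
Transit Subsidy — status seasonal ✗ (requires full-time, part-time, or temporary) → not eligible.
Bereavement Leave — status seasonal ✗ (excluded) → not eligible.
Stock Option Plan — status seasonal ✗ (requires part-time) → not eligible.
Paid Parental Leave — status seasonal ✓; service 577 days ≥ 45 days ✓; dept Logistics ✗ → not eligible.
Employer Retirement Match — status seasonal ✓ (not excluded); age 50 ≥ 18 ✓; service 577 days ≥ 45 days ✓; 30 hrs/wk ≥ 20 ✓ → eligible.

Employer Retirement Match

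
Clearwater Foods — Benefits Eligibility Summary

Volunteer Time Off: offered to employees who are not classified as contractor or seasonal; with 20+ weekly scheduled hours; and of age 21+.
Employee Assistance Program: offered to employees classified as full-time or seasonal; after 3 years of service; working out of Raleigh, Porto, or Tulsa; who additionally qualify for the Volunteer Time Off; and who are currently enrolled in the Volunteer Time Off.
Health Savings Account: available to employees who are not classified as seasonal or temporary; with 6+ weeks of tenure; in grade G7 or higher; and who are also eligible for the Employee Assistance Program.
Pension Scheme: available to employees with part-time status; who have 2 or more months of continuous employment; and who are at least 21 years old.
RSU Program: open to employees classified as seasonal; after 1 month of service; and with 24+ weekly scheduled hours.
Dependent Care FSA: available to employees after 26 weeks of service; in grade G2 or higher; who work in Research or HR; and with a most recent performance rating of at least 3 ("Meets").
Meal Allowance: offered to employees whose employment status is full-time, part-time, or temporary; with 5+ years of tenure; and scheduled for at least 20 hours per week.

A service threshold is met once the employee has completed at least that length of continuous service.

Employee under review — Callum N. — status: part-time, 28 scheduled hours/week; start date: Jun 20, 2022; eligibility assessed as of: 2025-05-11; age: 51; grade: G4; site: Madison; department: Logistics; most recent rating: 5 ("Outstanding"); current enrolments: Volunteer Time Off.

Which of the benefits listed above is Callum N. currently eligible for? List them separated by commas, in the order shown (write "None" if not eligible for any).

Service from Jun 20, 2022 to 2025-05-11: 1056 days.
Volunteer Time Off — status part-time ✓ (not excluded); 28 hrs/wk ≥ 20 ✓; age 51 ≥ 21 ✓ → eligible.
Employee Assistance Program — status part-time ✗ (requires full-time or seasonal) → not eligible.
Health Savings Account — status part-time ✓ (not excluded); service 1056 days ≥ 6 weeks (≈42 days) ✓; grade G4 < G7 ✗ → not eligible.
Pension Scheme — status part-time ✓; service 1056 days ≥ 2 months (≈60 days) ✓; age 51 ≥ 21 ✓ → eligible.
RSU Program — status part-time ✗ (requires seasonal) → not eligible.
Dependent Care FSA — service 1056 days ≥ 26 weeks (≈182 days) ✓; grade G4 ≥ G2 ✓; dept Logistics ✗ → not eligible.
Meal Allowance — status part-time ✓; service 1056 days < 5 years (≈1825 days) ✗ → not eligible.

Volunteer Time Off, Pension Scheme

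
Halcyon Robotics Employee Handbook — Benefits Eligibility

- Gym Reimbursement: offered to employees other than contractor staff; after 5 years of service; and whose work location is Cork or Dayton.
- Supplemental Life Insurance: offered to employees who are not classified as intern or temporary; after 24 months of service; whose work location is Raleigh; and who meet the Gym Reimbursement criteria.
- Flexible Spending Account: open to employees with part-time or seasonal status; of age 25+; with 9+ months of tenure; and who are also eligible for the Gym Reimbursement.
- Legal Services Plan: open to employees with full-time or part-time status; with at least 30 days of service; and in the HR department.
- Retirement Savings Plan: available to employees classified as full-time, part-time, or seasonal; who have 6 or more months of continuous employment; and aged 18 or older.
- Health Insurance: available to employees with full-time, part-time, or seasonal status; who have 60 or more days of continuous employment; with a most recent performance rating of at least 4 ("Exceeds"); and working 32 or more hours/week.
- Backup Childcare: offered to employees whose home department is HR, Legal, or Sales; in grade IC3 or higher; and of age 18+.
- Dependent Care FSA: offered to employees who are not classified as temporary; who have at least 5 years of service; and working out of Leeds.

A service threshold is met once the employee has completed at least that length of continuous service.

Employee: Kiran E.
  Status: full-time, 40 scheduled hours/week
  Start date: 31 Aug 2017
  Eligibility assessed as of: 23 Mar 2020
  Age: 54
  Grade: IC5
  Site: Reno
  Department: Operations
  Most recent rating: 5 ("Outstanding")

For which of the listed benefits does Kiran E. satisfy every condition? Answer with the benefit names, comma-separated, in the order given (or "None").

Retirement Savings Plan, Health Insurance

Service from 31 Aug 2017 to 23 Mar 2020: 935 days.
Gym Reimbursement — status full-time ✓ (not excluded); service 935 days < 5 years (≈1825 days) ✗ → not eligible.
Supplemental Life Insurance — status full-time ✓ (not excluded); service 935 days ≥ 24 months (≈720 days) ✓; site Reno ✗ (not Raleigh) → not eligible.
Flexible Spending Account — status full-time ✗ (requires part-time or seasonal) → not eligible.
Legal Services Plan — status full-time ✓; service 935 days ≥ 30 days ✓; dept Operations ✗ → not eligible.
Retirement Savings Plan — status full-time ✓; service 935 days ≥ 6 months (≈180 days) ✓; age 54 ≥ 18 ✓ → eligible.
Health Insurance — status full-time ✓; service 935 days ≥ 60 days ✓; rating 5 ≥ 4 ✓; 40 hrs/wk ≥ 32 ✓ → eligible.
Backup Childcare — dept Operations ✗ → not eligible.
Dependent Care FSA — status full-time ✓ (not excluded); service 935 days < 5 years (≈1825 days) ✗ → not eligible.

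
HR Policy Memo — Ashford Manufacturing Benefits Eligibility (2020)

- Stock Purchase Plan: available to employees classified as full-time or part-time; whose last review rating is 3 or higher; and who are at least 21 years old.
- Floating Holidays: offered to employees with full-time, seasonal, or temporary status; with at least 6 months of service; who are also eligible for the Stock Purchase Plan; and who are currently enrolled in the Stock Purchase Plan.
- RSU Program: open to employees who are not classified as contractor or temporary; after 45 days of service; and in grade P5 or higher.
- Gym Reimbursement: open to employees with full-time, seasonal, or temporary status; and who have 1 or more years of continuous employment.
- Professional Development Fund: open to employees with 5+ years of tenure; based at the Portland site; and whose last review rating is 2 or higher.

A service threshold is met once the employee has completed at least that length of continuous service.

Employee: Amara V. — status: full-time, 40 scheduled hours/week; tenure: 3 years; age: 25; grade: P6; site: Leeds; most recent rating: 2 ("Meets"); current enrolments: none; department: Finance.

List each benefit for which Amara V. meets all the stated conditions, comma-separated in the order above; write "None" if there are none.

Stock Purchase Plan — status full-time ✓; rating 2 < 3 ✗ → not eligible.
Floating Holidays — status full-time ✓; service 3 years ≥ 6 months (≈180 days) ✓; not eligible for Stock Purchase Plan ✗ → not eligible.
RSU Program — status full-time ✓ (not excluded); service 3 years ≥ 45 days ✓; grade P6 ≥ P5 ✓ → eligible.
Gym Reimbursement — status full-time ✓; service 3 years ≥ 1 year ✓ → eligible.
Professional Development Fund — service 3 years < 5 years ✗ → not eligible.

RSU Program, Gym Reimbursement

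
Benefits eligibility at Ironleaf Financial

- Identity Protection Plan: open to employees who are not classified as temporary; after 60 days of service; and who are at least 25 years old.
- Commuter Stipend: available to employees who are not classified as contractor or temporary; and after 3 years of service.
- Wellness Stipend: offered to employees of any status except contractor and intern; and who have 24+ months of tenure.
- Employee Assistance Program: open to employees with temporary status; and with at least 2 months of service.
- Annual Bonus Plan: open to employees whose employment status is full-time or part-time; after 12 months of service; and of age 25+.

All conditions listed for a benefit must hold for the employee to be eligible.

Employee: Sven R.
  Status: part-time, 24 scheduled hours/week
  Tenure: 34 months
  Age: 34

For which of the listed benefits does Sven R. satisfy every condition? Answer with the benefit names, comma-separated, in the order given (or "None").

Identity Protection Plan, Wellness Stipend, Annual Bonus Plan

Identity Protection Plan — status part-time ✓ (not excluded); service 34 months ≥ 60 days ✓; age 34 ≥ 25 ✓ → eligible.
Commuter Stipend — status part-time ✓ (not excluded); service 34 months < 3 years (≈1095 days) ✗ → not eligible.
Wellness Stipend — status part-time ✓ (not excluded); service 34 months ≥ 24 months ✓ → eligible.
Employee Assistance Program — status part-time ✗ (requires temporary) → not eligible.
Annual Bonus Plan — status part-time ✓; service 34 months ≥ 12 months ✓; age 34 ≥ 25 ✓ → eligible.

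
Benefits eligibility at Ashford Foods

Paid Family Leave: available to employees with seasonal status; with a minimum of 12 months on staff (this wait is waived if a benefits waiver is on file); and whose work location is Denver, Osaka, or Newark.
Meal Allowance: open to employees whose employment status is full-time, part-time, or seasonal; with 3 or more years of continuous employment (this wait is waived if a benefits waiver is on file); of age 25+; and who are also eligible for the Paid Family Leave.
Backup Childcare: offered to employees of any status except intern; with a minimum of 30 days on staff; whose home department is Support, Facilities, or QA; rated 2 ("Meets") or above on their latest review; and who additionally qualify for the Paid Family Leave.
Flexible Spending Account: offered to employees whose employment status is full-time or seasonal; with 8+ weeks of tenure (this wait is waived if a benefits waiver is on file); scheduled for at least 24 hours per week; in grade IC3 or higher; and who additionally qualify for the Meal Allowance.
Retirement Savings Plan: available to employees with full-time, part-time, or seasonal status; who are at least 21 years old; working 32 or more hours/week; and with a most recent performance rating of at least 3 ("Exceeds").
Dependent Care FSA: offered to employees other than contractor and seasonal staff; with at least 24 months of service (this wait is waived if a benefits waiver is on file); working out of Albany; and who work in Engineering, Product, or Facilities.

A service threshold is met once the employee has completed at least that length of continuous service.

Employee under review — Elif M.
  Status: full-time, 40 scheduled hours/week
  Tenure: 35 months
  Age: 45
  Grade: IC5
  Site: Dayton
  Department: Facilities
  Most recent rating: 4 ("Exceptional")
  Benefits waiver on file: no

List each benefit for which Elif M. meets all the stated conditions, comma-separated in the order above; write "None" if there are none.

Paid Family Leave — status full-time ✗ (requires seasonal) → not eligible.
Meal Allowance — status full-time ✓; no waiver, service 35 months < 3 years (≈1095 days) ✗ → not eligible.
Backup Childcare — status full-time ✓ (not excluded); service 35 months ≥ 30 days ✓; dept Facilities ✓; rating 4 ≥ 2 ✓; not eligible for Paid Family Leave ✗ → not eligible.
Flexible Spending Account — status full-time ✓; no waiver, service 35 months ≥ 8 weeks (≈56 days) ✓; 40 hrs/wk ≥ 24 ✓; grade IC5 ≥ IC3 ✓; not eligible for Meal Allowance ✗ → not eligible.
Retirement Savings Plan — status full-time ✓; age 45 ≥ 21 ✓; 40 hrs/wk ≥ 32 ✓; rating 4 ≥ 3 ✓ → eligible.
Dependent Care FSA — status full-time ✓ (not excluded); no waiver, service 35 months ≥ 24 months ✓; site Dayton ✗ (not Albany) → not eligible.

Retirement Savings Plan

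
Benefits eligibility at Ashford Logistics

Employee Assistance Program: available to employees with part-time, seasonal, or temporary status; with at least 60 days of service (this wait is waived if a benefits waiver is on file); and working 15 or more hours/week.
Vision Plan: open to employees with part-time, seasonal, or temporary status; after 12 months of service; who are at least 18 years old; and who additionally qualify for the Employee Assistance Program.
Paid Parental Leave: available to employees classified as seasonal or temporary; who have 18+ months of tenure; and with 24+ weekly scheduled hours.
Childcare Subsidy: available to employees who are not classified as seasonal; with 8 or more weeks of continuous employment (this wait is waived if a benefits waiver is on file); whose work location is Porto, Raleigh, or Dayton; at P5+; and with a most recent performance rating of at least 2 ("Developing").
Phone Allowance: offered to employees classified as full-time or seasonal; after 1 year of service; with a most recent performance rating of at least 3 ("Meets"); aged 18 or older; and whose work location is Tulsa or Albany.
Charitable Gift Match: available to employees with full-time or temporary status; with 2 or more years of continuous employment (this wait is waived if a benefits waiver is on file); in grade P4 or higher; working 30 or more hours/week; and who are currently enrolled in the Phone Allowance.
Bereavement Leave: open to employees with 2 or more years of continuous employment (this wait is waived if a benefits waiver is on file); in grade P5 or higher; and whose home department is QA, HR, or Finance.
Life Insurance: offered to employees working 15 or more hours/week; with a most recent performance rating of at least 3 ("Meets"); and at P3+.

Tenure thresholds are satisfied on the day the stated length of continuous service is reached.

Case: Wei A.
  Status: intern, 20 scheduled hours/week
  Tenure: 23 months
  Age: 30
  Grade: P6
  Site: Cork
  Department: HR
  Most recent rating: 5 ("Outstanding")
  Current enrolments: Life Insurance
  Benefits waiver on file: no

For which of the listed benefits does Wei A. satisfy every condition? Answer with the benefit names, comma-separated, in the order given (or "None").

Life Insurance

Employee Assistance Program — status intern ✗ (requires part-time, seasonal, or temporary) → not eligible.
Vision Plan — status intern ✗ (requires part-time, seasonal, or temporary) → not eligible.
Paid Parental Leave — status intern ✗ (requires seasonal or temporary) → not eligible.
Childcare Subsidy — status intern ✓ (not excluded); no waiver, service 23 months ≥ 8 weeks (≈56 days) ✓; site Cork ✗ (not Porto, Raleigh, or Dayton) → not eligible.
Phone Allowance — status intern ✗ (requires full-time or seasonal) → not eligible.
Charitable Gift Match — status intern ✗ (requires full-time or temporary) → not eligible.
Bereavement Leave — no waiver, service 23 months < 2 years (≈730 days) ✗ → not eligible.
Life Insurance — 20 hrs/wk ≥ 15 ✓; rating 5 ≥ 3 ✓; grade P6 ≥ P3 ✓ → eligible.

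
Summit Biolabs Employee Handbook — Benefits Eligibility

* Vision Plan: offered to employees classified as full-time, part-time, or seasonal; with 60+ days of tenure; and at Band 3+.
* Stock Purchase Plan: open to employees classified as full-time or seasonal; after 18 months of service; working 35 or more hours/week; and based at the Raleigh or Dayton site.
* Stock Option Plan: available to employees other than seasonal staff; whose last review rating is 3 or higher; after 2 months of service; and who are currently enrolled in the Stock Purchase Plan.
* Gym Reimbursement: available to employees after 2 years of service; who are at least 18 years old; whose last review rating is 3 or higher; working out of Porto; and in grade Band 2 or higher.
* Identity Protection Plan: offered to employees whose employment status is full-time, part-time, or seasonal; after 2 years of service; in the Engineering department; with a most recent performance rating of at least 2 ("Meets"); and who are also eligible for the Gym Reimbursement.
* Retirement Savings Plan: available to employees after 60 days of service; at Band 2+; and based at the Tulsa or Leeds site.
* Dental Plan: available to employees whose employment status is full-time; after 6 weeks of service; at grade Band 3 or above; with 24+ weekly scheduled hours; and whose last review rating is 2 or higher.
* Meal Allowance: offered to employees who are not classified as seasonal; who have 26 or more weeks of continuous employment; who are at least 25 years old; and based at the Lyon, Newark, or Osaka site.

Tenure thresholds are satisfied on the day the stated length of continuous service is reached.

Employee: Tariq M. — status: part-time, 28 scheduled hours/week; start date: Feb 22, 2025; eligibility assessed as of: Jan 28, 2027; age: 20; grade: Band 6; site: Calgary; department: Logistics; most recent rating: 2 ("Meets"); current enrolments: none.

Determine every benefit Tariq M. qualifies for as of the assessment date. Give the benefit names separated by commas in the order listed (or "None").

Vision Plan

Service from Feb 22, 2025 to Jan 28, 2027: 705 days.
Vision Plan — status part-time ✓; service 705 days ≥ 60 days ✓; grade Band 6 ≥ Band 3 ✓ → eligible.
Stock Purchase Plan — status part-time ✗ (requires full-time or seasonal) → not eligible.
Stock Option Plan — status part-time ✓ (not excluded); rating 2 < 3 ✗ → not eligible.
Gym Reimbursement — service 705 days < 2 years (≈730 days) ✗ → not eligible.
Identity Protection Plan — status part-time ✓; service 705 days < 2 years (≈730 days) ✗ → not eligible.
Retirement Savings Plan — service 705 days ≥ 60 days ✓; grade Band 6 ≥ Band 2 ✓; site Calgary ✗ (not Tulsa or Leeds) → not eligible.
Dental Plan — status part-time ✗ (requires full-time) → not eligible.
Meal Allowance — status part-time ✓ (not excluded); service 705 days ≥ 26 weeks (≈182 days) ✓; age 20 < 25 ✗ → not eligible.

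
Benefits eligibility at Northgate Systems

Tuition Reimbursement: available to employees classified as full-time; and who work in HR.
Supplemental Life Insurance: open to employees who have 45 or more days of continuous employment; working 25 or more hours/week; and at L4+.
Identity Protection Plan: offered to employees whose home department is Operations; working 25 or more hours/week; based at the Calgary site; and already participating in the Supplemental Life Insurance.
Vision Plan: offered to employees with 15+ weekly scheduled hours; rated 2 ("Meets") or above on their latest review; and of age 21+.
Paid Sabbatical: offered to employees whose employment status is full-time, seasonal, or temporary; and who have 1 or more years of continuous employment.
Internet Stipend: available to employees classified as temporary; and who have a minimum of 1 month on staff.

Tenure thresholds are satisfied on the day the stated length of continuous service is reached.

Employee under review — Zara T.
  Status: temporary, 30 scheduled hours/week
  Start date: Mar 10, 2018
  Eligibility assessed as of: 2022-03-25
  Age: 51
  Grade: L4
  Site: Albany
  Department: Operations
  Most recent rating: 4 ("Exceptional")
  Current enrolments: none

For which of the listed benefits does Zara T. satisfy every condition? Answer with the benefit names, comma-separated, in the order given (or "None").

Service from Mar 10, 2018 to 2022-03-25: 1476 days.
Tuition Reimbursement — status temporary ✗ (requires full-time) → not eligible.
Supplemental Life Insurance — service 1476 days ≥ 45 days ✓; 30 hrs/wk ≥ 25 ✓; grade L4 ≥ L4 ✓ → eligible.
Identity Protection Plan — dept Operations ✓; 30 hrs/wk ≥ 25 ✓; site Albany ✗ (not Calgary) → not eligible.
Vision Plan — 30 hrs/wk ≥ 15 ✓; rating 4 ≥ 2 ✓; age 51 ≥ 21 ✓ → eligible.
Paid Sabbatical — status temporary ✓; service 1476 days ≥ 1 year (≈365 days) ✓ → eligible.
Internet Stipend — status temporary ✓; service 1476 days ≥ 1 month (≈30 days) ✓ → eligible.

Supplemental Life Insurance, Vision Plan, Paid Sabbatical, Internet Stipend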